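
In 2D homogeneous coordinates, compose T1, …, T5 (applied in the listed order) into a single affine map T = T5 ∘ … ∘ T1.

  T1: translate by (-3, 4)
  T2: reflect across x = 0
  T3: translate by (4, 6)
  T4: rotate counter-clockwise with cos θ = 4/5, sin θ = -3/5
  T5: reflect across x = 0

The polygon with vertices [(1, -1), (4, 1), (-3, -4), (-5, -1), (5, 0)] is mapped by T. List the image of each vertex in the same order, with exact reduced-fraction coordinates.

image vertices: (-51/5, 18/5), (-9, 7), (-58/5, -6/5), (-15, 0), (-38/5, 34/5)

T1 translate by (-3, 4): (1, -1) → (-2, 3); (4, 1) → (1, 5); (-3, -4) → (-6, 0); (-5, -1) → (-8, 3); (5, 0) → (2, 4)
T2 reflect across x = 0: (-2, 3) → (2, 3); (1, 5) → (-1, 5); (-6, 0) → (6, 0); (-8, 3) → (8, 3); (2, 4) → (-2, 4)
T3 translate by (4, 6): (2, 3) → (6, 9); (-1, 5) → (3, 11); (6, 0) → (10, 6); (8, 3) → (12, 9); (-2, 4) → (2, 10)
T4 rotate counter-clockwise with cos θ = 4/5, sin θ = -3/5: (6, 9) → (51/5, 18/5); (3, 11) → (9, 7); (10, 6) → (58/5, -6/5); (12, 9) → (15, 0); (2, 10) → (38/5, 34/5)
T5 reflect across x = 0: (51/5, 18/5) → (-51/5, 18/5); (9, 7) → (-9, 7); (58/5, -6/5) → (-58/5, -6/5); (15, 0) → (-15, 0); (38/5, 34/5) → (-38/5, 34/5)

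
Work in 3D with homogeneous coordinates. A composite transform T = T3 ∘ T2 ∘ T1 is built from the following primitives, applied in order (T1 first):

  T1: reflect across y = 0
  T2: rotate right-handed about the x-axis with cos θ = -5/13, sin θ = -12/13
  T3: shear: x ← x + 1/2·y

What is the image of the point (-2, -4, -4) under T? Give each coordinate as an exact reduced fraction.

T(p) = (-60/13, -68/13, -28/13)

T1 reflect across y = 0: (-2, -4, -4) → (-2, 4, -4)
T2 rotate right-handed about the x-axis with cos θ = -5/13, sin θ = -12/13: (-2, 4, -4) → (-2, -68/13, -28/13)
T3 shear: x ← x + 1/2·y: (-2, -68/13, -28/13) → (-60/13, -68/13, -28/13)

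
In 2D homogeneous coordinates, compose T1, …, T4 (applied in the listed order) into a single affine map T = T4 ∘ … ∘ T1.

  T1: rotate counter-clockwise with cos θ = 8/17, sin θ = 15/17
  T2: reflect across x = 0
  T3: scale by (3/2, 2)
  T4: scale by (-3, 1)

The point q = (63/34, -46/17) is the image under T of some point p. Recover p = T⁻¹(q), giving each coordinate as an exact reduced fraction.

p = (-1, -1)

T1 = [8/17 -15/17 0; 15/17 8/17 0; 0 0 1]
T2·T1 = [-8/17 15/17 0; 15/17 8/17 0; 0 0 1]
T3·…·T1 = [-12/17 45/34 0; 30/17 16/17 0; 0 0 1]
T4·…·T1 = [36/17 -135/34 0; 30/17 16/17 0; 0 0 1]
det M = 9; M⁻¹ = [16/153 15/34 0; -10/51 4/17 0; 0 0 1]
M⁻¹ · (63/34, -46/17)ᵀ = (-1, -1)ᵀ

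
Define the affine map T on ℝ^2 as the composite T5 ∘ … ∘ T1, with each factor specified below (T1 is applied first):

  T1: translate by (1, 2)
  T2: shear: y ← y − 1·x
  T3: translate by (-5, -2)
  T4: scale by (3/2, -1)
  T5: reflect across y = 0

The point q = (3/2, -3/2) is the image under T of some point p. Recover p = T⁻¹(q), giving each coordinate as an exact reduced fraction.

p = (5, 9/2)

T1 = [1 0 1; 0 1 2; 0 0 1]
T2·T1 = [1 0 1; -1 1 1; 0 0 1]
T3·…·T1 = [1 0 -4; -1 1 -1; 0 0 1]
T4·…·T1 = [3/2 0 -6; 1 -1 1; 0 0 1]
T5·…·T1 = [3/2 0 -6; -1 1 -1; 0 0 1]
det M = 3/2; M⁻¹ = [2/3 0 4; 2/3 1 5; 0 0 1]
M⁻¹ · (3/2, -3/2)ᵀ = (5, 9/2)ᵀ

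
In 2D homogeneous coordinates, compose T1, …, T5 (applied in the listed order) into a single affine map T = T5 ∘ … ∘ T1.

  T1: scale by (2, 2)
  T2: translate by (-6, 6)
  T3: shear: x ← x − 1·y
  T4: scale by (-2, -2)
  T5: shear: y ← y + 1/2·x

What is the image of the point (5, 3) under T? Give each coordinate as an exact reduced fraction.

T1 scale by (2, 2): (5, 3) → (10, 6)
T2 translate by (-6, 6): (10, 6) → (4, 12)
T3 shear: x ← x − 1·y: (4, 12) → (-8, 12)
T4 scale by (-2, -2): (-8, 12) → (16, -24)
T5 shear: y ← y + 1/2·x: (16, -24) → (16, -16)

T(p) = (16, -16)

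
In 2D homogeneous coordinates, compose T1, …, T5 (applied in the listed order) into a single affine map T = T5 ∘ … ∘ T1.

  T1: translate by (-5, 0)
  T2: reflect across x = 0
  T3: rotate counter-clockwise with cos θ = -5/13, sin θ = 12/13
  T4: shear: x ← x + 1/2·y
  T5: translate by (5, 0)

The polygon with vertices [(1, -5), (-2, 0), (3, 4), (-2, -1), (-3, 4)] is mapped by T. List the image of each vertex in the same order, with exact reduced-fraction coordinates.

image vertices: (283/26, 73/13), (72/13, 84/13), (9/13, 4/13), (173/26, 89/13), (15/13, 76/13)

T1 translate by (-5, 0): (1, -5) → (-4, -5); (-2, 0) → (-7, 0); (3, 4) → (-2, 4); (-2, -1) → (-7, -1); (-3, 4) → (-8, 4)
T2 reflect across x = 0: (-4, -5) → (4, -5); (-7, 0) → (7, 0); (-2, 4) → (2, 4); (-7, -1) → (7, -1); (-8, 4) → (8, 4)
T3 rotate counter-clockwise with cos θ = -5/13, sin θ = 12/13: (4, -5) → (40/13, 73/13); (7, 0) → (-35/13, 84/13); (2, 4) → (-58/13, 4/13); (7, -1) → (-23/13, 89/13); (8, 4) → (-88/13, 76/13)
T4 shear: x ← x + 1/2·y: (40/13, 73/13) → (153/26, 73/13); (-35/13, 84/13) → (7/13, 84/13); (-58/13, 4/13) → (-56/13, 4/13); (-23/13, 89/13) → (43/26, 89/13); (-88/13, 76/13) → (-50/13, 76/13)
T5 translate by (5, 0): (153/26, 73/13) → (283/26, 73/13); (7/13, 84/13) → (72/13, 84/13); (-56/13, 4/13) → (9/13, 4/13); (43/26, 89/13) → (173/26, 89/13); (-50/13, 76/13) → (15/13, 76/13)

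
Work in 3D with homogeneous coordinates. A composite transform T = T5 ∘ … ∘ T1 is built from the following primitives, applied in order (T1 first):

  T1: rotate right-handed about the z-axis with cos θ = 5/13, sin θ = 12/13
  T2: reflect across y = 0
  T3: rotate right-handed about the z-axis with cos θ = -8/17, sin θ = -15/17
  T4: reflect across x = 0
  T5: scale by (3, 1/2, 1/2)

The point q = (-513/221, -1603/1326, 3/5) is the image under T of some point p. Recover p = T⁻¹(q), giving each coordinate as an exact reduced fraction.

p = (-1, -7/3, 6/5)

T1 = [5/13 -12/13 0 0; 12/13 5/13 0 0; 0 0 1 0; 0 0 0 1]
T2·T1 = [5/13 -12/13 0 0; -12/13 -5/13 0 0; 0 0 1 0; 0 0 0 1]
T3·…·T1 = [-220/221 21/221 0 0; 21/221 220/221 0 0; 0 0 1 0; 0 0 0 1]
T4·…·T1 = [220/221 -21/221 0 0; 21/221 220/221 0 0; 0 0 1 0; 0 0 0 1]
T5·…·T1 = [660/221 -63/221 0 0; 21/442 110/221 0 0; 0 0 1/2 0; 0 0 0 1]
det M = 3/4; M⁻¹ = [220/663 42/221 0 0; -7/221 440/221 0 0; 0 0 2 0; 0 0 0 1]
M⁻¹ · (-513/221, -1603/1326, 3/5)ᵀ = (-1, -7/3, 6/5)ᵀ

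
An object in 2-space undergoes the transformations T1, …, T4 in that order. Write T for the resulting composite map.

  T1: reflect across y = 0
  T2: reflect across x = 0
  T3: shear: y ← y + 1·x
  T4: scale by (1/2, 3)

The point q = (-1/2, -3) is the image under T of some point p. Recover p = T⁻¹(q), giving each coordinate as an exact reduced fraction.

T1 = [1 0 0; 0 -1 0; 0 0 1]
T2·T1 = [-1 0 0; 0 -1 0; 0 0 1]
T3·…·T1 = [-1 0 0; -1 -1 0; 0 0 1]
T4·…·T1 = [-1/2 0 0; -3 -3 0; 0 0 1]
det M = 3/2; M⁻¹ = [-2 0 0; 2 -1/3 0; 0 0 1]
M⁻¹ · (-1/2, -3)ᵀ = (1, 0)ᵀ

p = (1, 0)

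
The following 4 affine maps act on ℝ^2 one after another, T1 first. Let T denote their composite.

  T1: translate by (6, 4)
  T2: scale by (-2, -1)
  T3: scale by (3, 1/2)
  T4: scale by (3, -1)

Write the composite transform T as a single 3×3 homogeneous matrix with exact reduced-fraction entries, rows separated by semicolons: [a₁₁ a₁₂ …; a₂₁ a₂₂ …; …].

T1 = [1 0 6; 0 1 4; 0 0 1]
T2·T1 = [-2 0 -12; 0 -1 -4; 0 0 1]
T3·…·T1 = [-6 0 -36; 0 -1/2 -2; 0 0 1]
T4·…·T1 = [-18 0 -108; 0 1/2 2; 0 0 1]

T = [-18 0 -108; 0 1/2 2; 0 0 1]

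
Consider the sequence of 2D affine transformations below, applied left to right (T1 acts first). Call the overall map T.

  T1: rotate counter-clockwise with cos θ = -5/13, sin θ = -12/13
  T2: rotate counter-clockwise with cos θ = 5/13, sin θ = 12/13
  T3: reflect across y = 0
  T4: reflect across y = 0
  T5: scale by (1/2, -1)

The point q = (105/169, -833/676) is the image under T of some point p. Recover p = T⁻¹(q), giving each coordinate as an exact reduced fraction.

T1 = [-5/13 12/13 0; -12/13 -5/13 0; 0 0 1]
T2·T1 = [119/169 120/169 0; -120/169 119/169 0; 0 0 1]
T3·…·T1 = [119/169 120/169 0; 120/169 -119/169 0; 0 0 1]
T4·…·T1 = [119/169 120/169 0; -120/169 119/169 0; 0 0 1]
T5·…·T1 = [119/338 60/169 0; 120/169 -119/169 0; 0 0 1]
det M = -1/2; M⁻¹ = [238/169 120/169 0; 240/169 -119/169 0; 0 0 1]
M⁻¹ · (105/169, -833/676)ᵀ = (0, 7/4)ᵀ

p = (0, 7/4)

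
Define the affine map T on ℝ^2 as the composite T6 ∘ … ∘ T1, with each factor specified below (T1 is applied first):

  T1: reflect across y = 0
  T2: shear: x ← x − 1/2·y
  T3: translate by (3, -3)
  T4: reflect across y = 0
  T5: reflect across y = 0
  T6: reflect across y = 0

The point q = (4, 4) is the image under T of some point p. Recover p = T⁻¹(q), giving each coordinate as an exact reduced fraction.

p = (1/2, 1)

T1 = [1 0 0; 0 -1 0; 0 0 1]
T2·T1 = [1 1/2 0; 0 -1 0; 0 0 1]
T3·…·T1 = [1 1/2 3; 0 -1 -3; 0 0 1]
T4·…·T1 = [1 1/2 3; 0 1 3; 0 0 1]
T5·…·T1 = [1 1/2 3; 0 -1 -3; 0 0 1]
T6·…·T1 = [1 1/2 3; 0 1 3; 0 0 1]
det M = 1; M⁻¹ = [1 -1/2 -3/2; 0 1 -3; 0 0 1]
M⁻¹ · (4, 4)ᵀ = (1/2, 1)ᵀ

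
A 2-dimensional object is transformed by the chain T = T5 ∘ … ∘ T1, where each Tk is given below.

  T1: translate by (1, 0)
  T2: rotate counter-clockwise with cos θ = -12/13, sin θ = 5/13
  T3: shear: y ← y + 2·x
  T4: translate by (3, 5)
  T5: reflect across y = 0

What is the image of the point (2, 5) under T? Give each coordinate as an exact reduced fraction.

T1 translate by (1, 0): (2, 5) → (3, 5)
T2 rotate counter-clockwise with cos θ = -12/13, sin θ = 5/13: (3, 5) → (-61/13, -45/13)
T3 shear: y ← y + 2·x: (-61/13, -45/13) → (-61/13, -167/13)
T4 translate by (3, 5): (-61/13, -167/13) → (-22/13, -102/13)
T5 reflect across y = 0: (-22/13, -102/13) → (-22/13, 102/13)

T(p) = (-22/13, 102/13)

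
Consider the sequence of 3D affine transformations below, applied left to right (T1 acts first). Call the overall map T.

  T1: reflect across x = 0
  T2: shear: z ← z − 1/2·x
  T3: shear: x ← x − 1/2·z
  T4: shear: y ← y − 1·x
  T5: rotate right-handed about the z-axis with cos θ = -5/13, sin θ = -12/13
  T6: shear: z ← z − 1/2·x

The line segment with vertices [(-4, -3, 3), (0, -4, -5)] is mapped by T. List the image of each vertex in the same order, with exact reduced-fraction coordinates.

image vertices: (-191/26, -19/26, 243/52), (-181/26, 5/26, -79/52)

T1 reflect across x = 0: (-4, -3, 3) → (4, -3, 3); (0, -4, -5) → (0, -4, -5)
T2 shear: z ← z − 1/2·x: (4, -3, 3) → (4, -3, 1); (0, -4, -5) → (0, -4, -5)
T3 shear: x ← x − 1/2·z: (4, -3, 1) → (7/2, -3, 1); (0, -4, -5) → (5/2, -4, -5)
T4 shear: y ← y − 1·x: (7/2, -3, 1) → (7/2, -13/2, 1); (5/2, -4, -5) → (5/2, -13/2, -5)
T5 rotate right-handed about the z-axis with cos θ = -5/13, sin θ = -12/13: (7/2, -13/2, 1) → (-191/26, -19/26, 1); (5/2, -13/2, -5) → (-181/26, 5/26, -5)
T6 shear: z ← z − 1/2·x: (-191/26, -19/26, 1) → (-191/26, -19/26, 243/52); (-181/26, 5/26, -5) → (-181/26, 5/26, -79/52)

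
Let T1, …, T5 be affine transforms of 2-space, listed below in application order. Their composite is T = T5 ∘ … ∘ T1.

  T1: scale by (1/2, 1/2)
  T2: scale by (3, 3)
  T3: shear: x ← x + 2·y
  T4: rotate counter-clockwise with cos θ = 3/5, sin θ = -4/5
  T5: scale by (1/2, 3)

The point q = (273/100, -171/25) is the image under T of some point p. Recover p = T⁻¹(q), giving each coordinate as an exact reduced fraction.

p = (-3/5, 2)

T1 = [1/2 0 0; 0 1/2 0; 0 0 1]
T2·T1 = [3/2 0 0; 0 3/2 0; 0 0 1]
T3·…·T1 = [3/2 3 0; 0 3/2 0; 0 0 1]
T4·…·T1 = [9/10 3 0; -6/5 -3/2 0; 0 0 1]
T5·…·T1 = [9/20 3/2 0; -18/5 -9/2 0; 0 0 1]
det M = 27/8; M⁻¹ = [-4/3 -4/9 0; 16/15 2/15 0; 0 0 1]
M⁻¹ · (273/100, -171/25)ᵀ = (-3/5, 2)ᵀ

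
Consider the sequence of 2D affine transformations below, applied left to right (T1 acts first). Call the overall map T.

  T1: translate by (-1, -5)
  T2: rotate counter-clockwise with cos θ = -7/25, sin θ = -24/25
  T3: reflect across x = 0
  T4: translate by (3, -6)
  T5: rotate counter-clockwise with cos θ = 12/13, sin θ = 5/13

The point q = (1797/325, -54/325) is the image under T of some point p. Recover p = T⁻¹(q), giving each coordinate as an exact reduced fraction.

T1 = [1 0 -1; 0 1 -5; 0 0 1]
T2·T1 = [-7/25 24/25 -113/25; -24/25 -7/25 59/25; 0 0 1]
T3·…·T1 = [7/25 -24/25 113/25; -24/25 -7/25 59/25; 0 0 1]
T4·…·T1 = [7/25 -24/25 188/25; -24/25 -7/25 -91/25; 0 0 1]
T5·…·T1 = [204/325 -253/325 2711/325; -253/325 -204/325 -152/325; 0 0 1]
det M = -1; M⁻¹ = [204/325 -253/325 -28/5; -253/325 -204/325 31/5; 0 0 1]
M⁻¹ · (1797/325, -54/325)ᵀ = (-2, 2)ᵀ

p = (-2, 2)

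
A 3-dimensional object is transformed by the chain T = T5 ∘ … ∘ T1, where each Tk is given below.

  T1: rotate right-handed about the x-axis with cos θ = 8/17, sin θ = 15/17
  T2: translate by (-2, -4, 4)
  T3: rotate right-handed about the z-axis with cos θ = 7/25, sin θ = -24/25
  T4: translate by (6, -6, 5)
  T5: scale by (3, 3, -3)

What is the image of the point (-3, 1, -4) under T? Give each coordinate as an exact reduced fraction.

T(p) = (69/5, -18/5, -24)

T1 rotate right-handed about the x-axis with cos θ = 8/17, sin θ = 15/17: (-3, 1, -4) → (-3, 4, -1)
T2 translate by (-2, -4, 4): (-3, 4, -1) → (-5, 0, 3)
T3 rotate right-handed about the z-axis with cos θ = 7/25, sin θ = -24/25: (-5, 0, 3) → (-7/5, 24/5, 3)
T4 translate by (6, -6, 5): (-7/5, 24/5, 3) → (23/5, -6/5, 8)
T5 scale by (3, 3, -3): (23/5, -6/5, 8) → (69/5, -18/5, -24)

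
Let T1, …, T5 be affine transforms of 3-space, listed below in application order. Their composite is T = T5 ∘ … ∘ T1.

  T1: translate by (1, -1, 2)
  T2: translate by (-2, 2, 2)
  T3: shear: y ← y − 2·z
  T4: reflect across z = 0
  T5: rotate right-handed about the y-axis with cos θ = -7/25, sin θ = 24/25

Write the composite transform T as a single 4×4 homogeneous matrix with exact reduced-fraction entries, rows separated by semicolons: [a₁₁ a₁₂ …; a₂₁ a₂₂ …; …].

T1 = [1 0 0 1; 0 1 0 -1; 0 0 1 2; 0 0 0 1]
T2·T1 = [1 0 0 -1; 0 1 0 1; 0 0 1 4; 0 0 0 1]
T3·…·T1 = [1 0 0 -1; 0 1 -2 -7; 0 0 1 4; 0 0 0 1]
T4·…·T1 = [1 0 0 -1; 0 1 -2 -7; 0 0 -1 -4; 0 0 0 1]
T5·…·T1 = [-7/25 0 -24/25 -89/25; 0 1 -2 -7; -24/25 0 7/25 52/25; 0 0 0 1]

T = [-7/25 0 -24/25 -89/25; 0 1 -2 -7; -24/25 0 7/25 52/25; 0 0 0 1]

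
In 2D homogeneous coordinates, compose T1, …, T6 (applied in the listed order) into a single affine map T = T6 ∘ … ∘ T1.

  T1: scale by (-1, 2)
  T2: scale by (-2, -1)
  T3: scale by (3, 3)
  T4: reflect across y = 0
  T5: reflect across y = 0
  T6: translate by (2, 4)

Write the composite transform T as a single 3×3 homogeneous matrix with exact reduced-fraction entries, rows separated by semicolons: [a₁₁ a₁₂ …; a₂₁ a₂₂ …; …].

T = [6 0 2; 0 -6 4; 0 0 1]

T1 = [-1 0 0; 0 2 0; 0 0 1]
T2·T1 = [2 0 0; 0 -2 0; 0 0 1]
T3·…·T1 = [6 0 0; 0 -6 0; 0 0 1]
T4·…·T1 = [6 0 0; 0 6 0; 0 0 1]
T5·…·T1 = [6 0 0; 0 -6 0; 0 0 1]
T6·…·T1 = [6 0 2; 0 -6 4; 0 0 1]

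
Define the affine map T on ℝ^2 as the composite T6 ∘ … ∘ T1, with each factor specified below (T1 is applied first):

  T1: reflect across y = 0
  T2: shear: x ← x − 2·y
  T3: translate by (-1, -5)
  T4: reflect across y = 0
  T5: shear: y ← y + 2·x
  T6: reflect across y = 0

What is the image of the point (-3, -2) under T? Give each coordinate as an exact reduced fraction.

T(p) = (-8, 13)

T1 reflect across y = 0: (-3, -2) → (-3, 2)
T2 shear: x ← x − 2·y: (-3, 2) → (-7, 2)
T3 translate by (-1, -5): (-7, 2) → (-8, -3)
T4 reflect across y = 0: (-8, -3) → (-8, 3)
T5 shear: y ← y + 2·x: (-8, 3) → (-8, -13)
T6 reflect across y = 0: (-8, -13) → (-8, 13)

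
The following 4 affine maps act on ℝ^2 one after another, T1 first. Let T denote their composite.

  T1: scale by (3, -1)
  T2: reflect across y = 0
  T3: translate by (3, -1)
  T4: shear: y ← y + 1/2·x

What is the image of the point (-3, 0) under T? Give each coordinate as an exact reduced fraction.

T1 scale by (3, -1): (-3, 0) → (-9, 0)
T2 reflect across y = 0: (-9, 0) → (-9, 0)
T3 translate by (3, -1): (-9, 0) → (-6, -1)
T4 shear: y ← y + 1/2·x: (-6, -1) → (-6, -4)

T(p) = (-6, -4)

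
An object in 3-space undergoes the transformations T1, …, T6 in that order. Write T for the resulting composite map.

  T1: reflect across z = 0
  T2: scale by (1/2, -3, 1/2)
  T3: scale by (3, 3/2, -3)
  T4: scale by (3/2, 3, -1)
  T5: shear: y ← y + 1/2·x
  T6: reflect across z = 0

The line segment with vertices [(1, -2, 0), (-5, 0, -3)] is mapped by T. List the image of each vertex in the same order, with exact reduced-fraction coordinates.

T1 reflect across z = 0: (1, -2, 0) → (1, -2, 0); (-5, 0, -3) → (-5, 0, 3)
T2 scale by (1/2, -3, 1/2): (1, -2, 0) → (1/2, 6, 0); (-5, 0, 3) → (-5/2, 0, 3/2)
T3 scale by (3, 3/2, -3): (1/2, 6, 0) → (3/2, 9, 0); (-5/2, 0, 3/2) → (-15/2, 0, -9/2)
T4 scale by (3/2, 3, -1): (3/2, 9, 0) → (9/4, 27, 0); (-15/2, 0, -9/2) → (-45/4, 0, 9/2)
T5 shear: y ← y + 1/2·x: (9/4, 27, 0) → (9/4, 225/8, 0); (-45/4, 0, 9/2) → (-45/4, -45/8, 9/2)
T6 reflect across z = 0: (9/4, 225/8, 0) → (9/4, 225/8, 0); (-45/4, -45/8, 9/2) → (-45/4, -45/8, -9/2)

image vertices: (9/4, 225/8, 0), (-45/4, -45/8, -9/2)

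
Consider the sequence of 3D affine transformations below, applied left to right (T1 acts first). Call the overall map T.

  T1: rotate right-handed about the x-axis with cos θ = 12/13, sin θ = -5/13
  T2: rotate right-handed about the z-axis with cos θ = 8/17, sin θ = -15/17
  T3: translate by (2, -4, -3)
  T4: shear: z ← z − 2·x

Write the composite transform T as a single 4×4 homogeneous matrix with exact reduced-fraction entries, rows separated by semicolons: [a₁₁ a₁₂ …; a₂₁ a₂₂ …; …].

T1 = [1 0 0 0; 0 12/13 5/13 0; 0 -5/13 12/13 0; 0 0 0 1]
T2·T1 = [8/17 180/221 75/221 0; -15/17 96/221 40/221 0; 0 -5/13 12/13 0; 0 0 0 1]
T3·…·T1 = [8/17 180/221 75/221 2; -15/17 96/221 40/221 -4; 0 -5/13 12/13 -3; 0 0 0 1]
T4·…·T1 = [8/17 180/221 75/221 2; -15/17 96/221 40/221 -4; -16/17 -445/221 54/221 -7; 0 0 0 1]

T = [8/17 180/221 75/221 2; -15/17 96/221 40/221 -4; -16/17 -445/221 54/221 -7; 0 0 0 1]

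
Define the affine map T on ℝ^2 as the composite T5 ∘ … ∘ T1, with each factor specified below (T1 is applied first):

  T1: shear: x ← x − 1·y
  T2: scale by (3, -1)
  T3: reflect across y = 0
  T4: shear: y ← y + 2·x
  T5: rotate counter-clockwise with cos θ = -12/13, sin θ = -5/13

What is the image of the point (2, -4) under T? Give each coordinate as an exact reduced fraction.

T(p) = (-56/13, -474/13)

T1 shear: x ← x − 1·y: (2, -4) → (6, -4)
T2 scale by (3, -1): (6, -4) → (18, 4)
T3 reflect across y = 0: (18, 4) → (18, -4)
T4 shear: y ← y + 2·x: (18, -4) → (18, 32)
T5 rotate counter-clockwise with cos θ = -12/13, sin θ = -5/13: (18, 32) → (-56/13, -474/13)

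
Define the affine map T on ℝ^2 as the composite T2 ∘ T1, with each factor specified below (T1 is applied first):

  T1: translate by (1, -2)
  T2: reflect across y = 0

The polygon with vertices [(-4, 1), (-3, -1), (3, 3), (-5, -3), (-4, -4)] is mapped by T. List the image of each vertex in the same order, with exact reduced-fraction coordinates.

image vertices: (-3, 1), (-2, 3), (4, -1), (-4, 5), (-3, 6)

T1 translate by (1, -2): (-4, 1) → (-3, -1); (-3, -1) → (-2, -3); (3, 3) → (4, 1); (-5, -3) → (-4, -5); (-4, -4) → (-3, -6)
T2 reflect across y = 0: (-3, -1) → (-3, 1); (-2, -3) → (-2, 3); (4, 1) → (4, -1); (-4, -5) → (-4, 5); (-3, -6) → (-3, 6)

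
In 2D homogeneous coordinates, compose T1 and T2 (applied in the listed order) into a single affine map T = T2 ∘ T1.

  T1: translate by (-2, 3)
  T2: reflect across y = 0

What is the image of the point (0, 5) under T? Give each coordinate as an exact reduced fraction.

T(p) = (-2, -8)

T1 translate by (-2, 3): (0, 5) → (-2, 8)
T2 reflect across y = 0: (-2, 8) → (-2, -8)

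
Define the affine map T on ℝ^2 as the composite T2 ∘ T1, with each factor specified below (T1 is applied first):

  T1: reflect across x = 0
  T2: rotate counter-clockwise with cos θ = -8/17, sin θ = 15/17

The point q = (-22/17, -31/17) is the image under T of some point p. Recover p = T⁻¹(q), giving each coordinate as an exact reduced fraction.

p = (1, 2)

T1 = [-1 0 0; 0 1 0; 0 0 1]
T2·T1 = [8/17 -15/17 0; -15/17 -8/17 0; 0 0 1]
det M = -1; M⁻¹ = [8/17 -15/17 0; -15/17 -8/17 0; 0 0 1]
M⁻¹ · (-22/17, -31/17)ᵀ = (1, 2)ᵀ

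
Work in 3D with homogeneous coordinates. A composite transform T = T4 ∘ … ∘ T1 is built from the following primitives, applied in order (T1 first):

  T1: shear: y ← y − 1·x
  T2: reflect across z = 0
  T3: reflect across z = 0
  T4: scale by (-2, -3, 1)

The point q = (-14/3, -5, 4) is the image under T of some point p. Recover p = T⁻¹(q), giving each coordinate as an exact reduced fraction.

T1 = [1 0 0 0; -1 1 0 0; 0 0 1 0; 0 0 0 1]
T2·T1 = [1 0 0 0; -1 1 0 0; 0 0 -1 0; 0 0 0 1]
T3·…·T1 = [1 0 0 0; -1 1 0 0; 0 0 1 0; 0 0 0 1]
T4·…·T1 = [-2 0 0 0; 3 -3 0 0; 0 0 1 0; 0 0 0 1]
det M = 6; M⁻¹ = [-1/2 0 0 0; -1/2 -1/3 0 0; 0 0 1 0; 0 0 0 1]
M⁻¹ · (-14/3, -5, 4)ᵀ = (7/3, 4, 4)ᵀ

p = (7/3, 4, 4)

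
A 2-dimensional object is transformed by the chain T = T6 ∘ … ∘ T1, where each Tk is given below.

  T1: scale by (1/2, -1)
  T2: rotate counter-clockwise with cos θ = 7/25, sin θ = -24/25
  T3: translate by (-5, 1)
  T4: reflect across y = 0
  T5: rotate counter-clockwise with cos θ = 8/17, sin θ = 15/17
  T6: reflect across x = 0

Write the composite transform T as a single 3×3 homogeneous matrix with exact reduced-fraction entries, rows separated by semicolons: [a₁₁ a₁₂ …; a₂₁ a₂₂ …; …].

T1 = [1/2 0 0; 0 -1 0; 0 0 1]
T2·T1 = [7/50 -24/25 0; -12/25 -7/25 0; 0 0 1]
T3·…·T1 = [7/50 -24/25 -5; -12/25 -7/25 1; 0 0 1]
T4·…·T1 = [7/50 -24/25 -5; 12/25 7/25 -1; 0 0 1]
T5·…·T1 = [-152/425 -297/425 -25/17; 297/850 -304/425 -83/17; 0 0 1]
T6·…·T1 = [152/425 297/425 25/17; 297/850 -304/425 -83/17; 0 0 1]

T = [152/425 297/425 25/17; 297/850 -304/425 -83/17; 0 0 1]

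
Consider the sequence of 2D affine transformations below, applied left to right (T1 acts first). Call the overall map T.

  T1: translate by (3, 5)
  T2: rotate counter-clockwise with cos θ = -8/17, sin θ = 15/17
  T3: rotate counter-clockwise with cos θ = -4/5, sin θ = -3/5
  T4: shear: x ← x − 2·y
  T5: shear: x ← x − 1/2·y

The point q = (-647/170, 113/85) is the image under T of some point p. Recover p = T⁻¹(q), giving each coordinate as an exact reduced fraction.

T1 = [1 0 3; 0 1 5; 0 0 1]
T2·T1 = [-8/17 -15/17 -99/17; 15/17 -8/17 5/17; 0 0 1]
T3·…·T1 = [77/85 36/85 411/85; -36/85 77/85 277/85; 0 0 1]
T4·…·T1 = [149/85 -118/85 -143/85; -36/85 77/85 277/85; 0 0 1]
T5·…·T1 = [167/85 -313/170 -563/170; -36/85 77/85 277/85; 0 0 1]
det M = 1; M⁻¹ = [77/85 313/170 -3; 36/85 167/85 -5; 0 0 1]
M⁻¹ · (-647/170, 113/85)ᵀ = (-4, -4)ᵀ

p = (-4, -4)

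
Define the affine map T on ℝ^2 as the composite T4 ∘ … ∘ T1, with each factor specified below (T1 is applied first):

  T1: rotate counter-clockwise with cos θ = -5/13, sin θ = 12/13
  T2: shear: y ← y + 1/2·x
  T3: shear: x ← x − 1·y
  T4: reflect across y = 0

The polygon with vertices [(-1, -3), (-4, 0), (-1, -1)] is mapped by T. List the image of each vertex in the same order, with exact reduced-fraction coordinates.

T1 rotate counter-clockwise with cos θ = -5/13, sin θ = 12/13: (-1, -3) → (41/13, 3/13); (-4, 0) → (20/13, -48/13); (-1, -1) → (17/13, -7/13)
T2 shear: y ← y + 1/2·x: (41/13, 3/13) → (41/13, 47/26); (20/13, -48/13) → (20/13, -38/13); (17/13, -7/13) → (17/13, 3/26)
T3 shear: x ← x − 1·y: (41/13, 47/26) → (35/26, 47/26); (20/13, -38/13) → (58/13, -38/13); (17/13, 3/26) → (31/26, 3/26)
T4 reflect across y = 0: (35/26, 47/26) → (35/26, -47/26); (58/13, -38/13) → (58/13, 38/13); (31/26, 3/26) → (31/26, -3/26)

image vertices: (35/26, -47/26), (58/13, 38/13), (31/26, -3/26)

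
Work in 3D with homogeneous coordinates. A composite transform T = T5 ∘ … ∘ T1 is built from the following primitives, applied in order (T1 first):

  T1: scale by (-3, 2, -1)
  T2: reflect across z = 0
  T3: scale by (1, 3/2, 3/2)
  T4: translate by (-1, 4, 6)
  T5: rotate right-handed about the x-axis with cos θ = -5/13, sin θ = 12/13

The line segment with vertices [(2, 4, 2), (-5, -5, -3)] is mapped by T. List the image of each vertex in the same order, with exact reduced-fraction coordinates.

T1 scale by (-3, 2, -1): (2, 4, 2) → (-6, 8, -2); (-5, -5, -3) → (15, -10, 3)
T2 reflect across z = 0: (-6, 8, -2) → (-6, 8, 2); (15, -10, 3) → (15, -10, -3)
T3 scale by (1, 3/2, 3/2): (-6, 8, 2) → (-6, 12, 3); (15, -10, -3) → (15, -15, -9/2)
T4 translate by (-1, 4, 6): (-6, 12, 3) → (-7, 16, 9); (15, -15, -9/2) → (14, -11, 3/2)
T5 rotate right-handed about the x-axis with cos θ = -5/13, sin θ = 12/13: (-7, 16, 9) → (-7, -188/13, 147/13); (14, -11, 3/2) → (14, 37/13, -279/26)

image vertices: (-7, -188/13, 147/13), (14, 37/13, -279/26)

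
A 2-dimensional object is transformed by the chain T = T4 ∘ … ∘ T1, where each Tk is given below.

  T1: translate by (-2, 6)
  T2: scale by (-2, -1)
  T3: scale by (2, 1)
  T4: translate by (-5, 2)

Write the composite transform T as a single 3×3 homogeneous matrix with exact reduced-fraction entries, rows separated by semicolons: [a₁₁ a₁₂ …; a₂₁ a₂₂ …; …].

T = [-4 0 3; 0 -1 -4; 0 0 1]

T1 = [1 0 -2; 0 1 6; 0 0 1]
T2·T1 = [-2 0 4; 0 -1 -6; 0 0 1]
T3·…·T1 = [-4 0 8; 0 -1 -6; 0 0 1]
T4·…·T1 = [-4 0 3; 0 -1 -4; 0 0 1]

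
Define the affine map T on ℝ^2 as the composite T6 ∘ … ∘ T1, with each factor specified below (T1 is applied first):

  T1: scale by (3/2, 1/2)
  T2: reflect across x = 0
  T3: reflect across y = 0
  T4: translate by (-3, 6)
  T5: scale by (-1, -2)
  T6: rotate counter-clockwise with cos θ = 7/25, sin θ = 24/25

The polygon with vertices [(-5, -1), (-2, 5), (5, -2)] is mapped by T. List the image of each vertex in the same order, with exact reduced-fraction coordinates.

image vertices: (561/50, -199/25), (168/25, -49/25), (819/50, 154/25)

T1 scale by (3/2, 1/2): (-5, -1) → (-15/2, -1/2); (-2, 5) → (-3, 5/2); (5, -2) → (15/2, -1)
T2 reflect across x = 0: (-15/2, -1/2) → (15/2, -1/2); (-3, 5/2) → (3, 5/2); (15/2, -1) → (-15/2, -1)
T3 reflect across y = 0: (15/2, -1/2) → (15/2, 1/2); (3, 5/2) → (3, -5/2); (-15/2, -1) → (-15/2, 1)
T4 translate by (-3, 6): (15/2, 1/2) → (9/2, 13/2); (3, -5/2) → (0, 7/2); (-15/2, 1) → (-21/2, 7)
T5 scale by (-1, -2): (9/2, 13/2) → (-9/2, -13); (0, 7/2) → (0, -7); (-21/2, 7) → (21/2, -14)
T6 rotate counter-clockwise with cos θ = 7/25, sin θ = 24/25: (-9/2, -13) → (561/50, -199/25); (0, -7) → (168/25, -49/25); (21/2, -14) → (819/50, 154/25)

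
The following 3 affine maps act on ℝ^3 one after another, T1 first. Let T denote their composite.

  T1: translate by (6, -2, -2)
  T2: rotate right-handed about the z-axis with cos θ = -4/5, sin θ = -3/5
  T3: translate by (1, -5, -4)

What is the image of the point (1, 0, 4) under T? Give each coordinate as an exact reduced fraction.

T1 translate by (6, -2, -2): (1, 0, 4) → (7, -2, 2)
T2 rotate right-handed about the z-axis with cos θ = -4/5, sin θ = -3/5: (7, -2, 2) → (-34/5, -13/5, 2)
T3 translate by (1, -5, -4): (-34/5, -13/5, 2) → (-29/5, -38/5, -2)

T(p) = (-29/5, -38/5, -2)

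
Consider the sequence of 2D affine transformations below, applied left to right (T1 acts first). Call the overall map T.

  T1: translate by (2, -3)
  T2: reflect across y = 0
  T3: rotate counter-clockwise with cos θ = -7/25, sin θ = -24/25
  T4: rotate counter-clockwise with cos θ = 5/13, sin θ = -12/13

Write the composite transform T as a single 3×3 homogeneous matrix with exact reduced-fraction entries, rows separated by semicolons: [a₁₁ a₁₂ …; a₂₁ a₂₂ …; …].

T = [-323/325 -36/325 -538/325; -36/325 323/325 -1041/325; 0 0 1]

T1 = [1 0 2; 0 1 -3; 0 0 1]
T2·T1 = [1 0 2; 0 -1 3; 0 0 1]
T3·…·T1 = [-7/25 -24/25 58/25; -24/25 7/25 -69/25; 0 0 1]
T4·…·T1 = [-323/325 -36/325 -538/325; -36/325 323/325 -1041/325; 0 0 1]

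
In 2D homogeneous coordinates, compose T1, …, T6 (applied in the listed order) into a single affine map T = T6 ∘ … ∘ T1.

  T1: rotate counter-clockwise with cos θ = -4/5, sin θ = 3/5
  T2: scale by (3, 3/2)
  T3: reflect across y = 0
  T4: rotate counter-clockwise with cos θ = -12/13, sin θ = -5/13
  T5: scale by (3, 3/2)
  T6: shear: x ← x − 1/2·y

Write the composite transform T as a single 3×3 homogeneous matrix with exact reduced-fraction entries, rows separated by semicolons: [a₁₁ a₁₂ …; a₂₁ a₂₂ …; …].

T1 = [-4/5 -3/5 0; 3/5 -4/5 0; 0 0 1]
T2·T1 = [-12/5 -9/5 0; 9/10 -6/5 0; 0 0 1]
T3·…·T1 = [-12/5 -9/5 0; -9/10 6/5 0; 0 0 1]
T4·…·T1 = [243/130 138/65 0; 114/65 -27/65 0; 0 0 1]
T5·…·T1 = [729/130 414/65 0; 171/65 -81/130 0; 0 0 1]
T6·…·T1 = [279/65 1737/260 0; 171/65 -81/130 0; 0 0 1]

T = [279/65 1737/260 0; 171/65 -81/130 0; 0 0 1]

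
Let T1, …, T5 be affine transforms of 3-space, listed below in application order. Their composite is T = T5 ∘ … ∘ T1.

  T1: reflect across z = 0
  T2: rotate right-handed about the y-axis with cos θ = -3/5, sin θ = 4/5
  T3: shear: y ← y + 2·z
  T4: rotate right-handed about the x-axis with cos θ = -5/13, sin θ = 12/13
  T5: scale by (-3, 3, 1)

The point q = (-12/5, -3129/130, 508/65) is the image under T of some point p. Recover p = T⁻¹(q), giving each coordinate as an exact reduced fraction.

T1 = [1 0 0 0; 0 1 0 0; 0 0 -1 0; 0 0 0 1]
T2·T1 = [-3/5 0 -4/5 0; 0 1 0 0; -4/5 0 3/5 0; 0 0 0 1]
T3·…·T1 = [-3/5 0 -4/5 0; -8/5 1 6/5 0; -4/5 0 3/5 0; 0 0 0 1]
T4·…·T1 = [-3/5 0 -4/5 0; 88/65 -5/13 -66/65 0; -76/65 12/13 57/65 0; 0 0 0 1]
T5·…·T1 = [9/5 0 12/5 0; 264/65 -15/13 -198/65 0; -76/65 12/13 57/65 0; 0 0 0 1]
det M = 9; M⁻¹ = [1/5 16/65 4/13 0; 0 19/39 22/13 0; 4/15 -12/65 -3/13 0; 0 0 0 1]
M⁻¹ · (-12/5, -3129/130, 508/65)ᵀ = (-4, 3/2, 2)ᵀ

p = (-4, 3/2, 2)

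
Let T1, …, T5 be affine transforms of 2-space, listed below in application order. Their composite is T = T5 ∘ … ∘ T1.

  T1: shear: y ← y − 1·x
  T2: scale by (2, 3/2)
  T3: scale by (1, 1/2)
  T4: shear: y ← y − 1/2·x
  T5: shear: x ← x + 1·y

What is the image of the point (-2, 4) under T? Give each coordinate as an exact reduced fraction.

T1 shear: y ← y − 1·x: (-2, 4) → (-2, 6)
T2 scale by (2, 3/2): (-2, 6) → (-4, 9)
T3 scale by (1, 1/2): (-4, 9) → (-4, 9/2)
T4 shear: y ← y − 1/2·x: (-4, 9/2) → (-4, 13/2)
T5 shear: x ← x + 1·y: (-4, 13/2) → (5/2, 13/2)

T(p) = (5/2, 13/2)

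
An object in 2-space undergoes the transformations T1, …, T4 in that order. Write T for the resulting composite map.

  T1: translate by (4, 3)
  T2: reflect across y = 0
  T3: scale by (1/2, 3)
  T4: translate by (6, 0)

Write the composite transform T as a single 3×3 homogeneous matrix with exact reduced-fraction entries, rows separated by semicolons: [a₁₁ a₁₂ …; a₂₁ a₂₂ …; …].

T = [1/2 0 8; 0 -3 -9; 0 0 1]

T1 = [1 0 4; 0 1 3; 0 0 1]
T2·T1 = [1 0 4; 0 -1 -3; 0 0 1]
T3·…·T1 = [1/2 0 2; 0 -3 -9; 0 0 1]
T4·…·T1 = [1/2 0 8; 0 -3 -9; 0 0 1]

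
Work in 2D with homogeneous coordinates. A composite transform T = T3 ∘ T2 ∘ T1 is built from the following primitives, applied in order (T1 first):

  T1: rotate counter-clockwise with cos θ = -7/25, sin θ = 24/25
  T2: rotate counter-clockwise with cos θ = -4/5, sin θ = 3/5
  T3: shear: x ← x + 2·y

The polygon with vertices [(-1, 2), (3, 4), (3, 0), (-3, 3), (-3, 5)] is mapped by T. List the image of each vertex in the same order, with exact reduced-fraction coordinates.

T1 rotate counter-clockwise with cos θ = -7/25, sin θ = 24/25: (-1, 2) → (-41/25, -38/25); (3, 4) → (-117/25, 44/25); (3, 0) → (-21/25, 72/25); (-3, 3) → (-51/25, -93/25); (-3, 5) → (-99/25, -107/25)
T2 rotate counter-clockwise with cos θ = -4/5, sin θ = 3/5: (-41/25, -38/25) → (278/125, 29/125); (-117/25, 44/25) → (336/125, -527/125); (-21/25, 72/25) → (-132/125, -351/125); (-51/25, -93/25) → (483/125, 219/125); (-99/25, -107/25) → (717/125, 131/125)
T3 shear: x ← x + 2·y: (278/125, 29/125) → (336/125, 29/125); (336/125, -527/125) → (-718/125, -527/125); (-132/125, -351/125) → (-834/125, -351/125); (483/125, 219/125) → (921/125, 219/125); (717/125, 131/125) → (979/125, 131/125)

image vertices: (336/125, 29/125), (-718/125, -527/125), (-834/125, -351/125), (921/125, 219/125), (979/125, 131/125)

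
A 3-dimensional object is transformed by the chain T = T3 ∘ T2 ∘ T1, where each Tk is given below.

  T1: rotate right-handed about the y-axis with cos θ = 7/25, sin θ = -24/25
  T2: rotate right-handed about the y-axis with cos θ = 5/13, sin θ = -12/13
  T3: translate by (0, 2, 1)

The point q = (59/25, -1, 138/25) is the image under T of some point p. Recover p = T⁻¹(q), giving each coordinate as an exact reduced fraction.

T1 = [7/25 0 -24/25 0; 0 1 0 0; 24/25 0 7/25 0; 0 0 0 1]
T2·T1 = [-253/325 0 -204/325 0; 0 1 0 0; 204/325 0 -253/325 0; 0 0 0 1]
T3·…·T1 = [-253/325 0 -204/325 0; 0 1 0 2; 204/325 0 -253/325 1; 0 0 0 1]
det M = 1; M⁻¹ = [-253/325 0 204/325 -204/325; 0 1 0 -2; -204/325 0 -253/325 253/325; 0 0 0 1]
M⁻¹ · (59/25, -1, 138/25)ᵀ = (1, -3, -5)ᵀ

p = (1, -3, -5)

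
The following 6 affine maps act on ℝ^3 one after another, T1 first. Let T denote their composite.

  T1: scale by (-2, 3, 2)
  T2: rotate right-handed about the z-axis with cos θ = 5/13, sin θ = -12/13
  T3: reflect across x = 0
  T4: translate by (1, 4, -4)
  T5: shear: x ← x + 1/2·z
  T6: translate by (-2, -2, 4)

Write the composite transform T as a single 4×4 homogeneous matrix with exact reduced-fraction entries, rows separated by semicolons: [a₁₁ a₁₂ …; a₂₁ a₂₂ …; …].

T1 = [-2 0 0 0; 0 3 0 0; 0 0 2 0; 0 0 0 1]
T2·T1 = [-10/13 36/13 0 0; 24/13 15/13 0 0; 0 0 2 0; 0 0 0 1]
T3·…·T1 = [10/13 -36/13 0 0; 24/13 15/13 0 0; 0 0 2 0; 0 0 0 1]
T4·…·T1 = [10/13 -36/13 0 1; 24/13 15/13 0 4; 0 0 2 -4; 0 0 0 1]
T5·…·T1 = [10/13 -36/13 1 -1; 24/13 15/13 0 4; 0 0 2 -4; 0 0 0 1]
T6·…·T1 = [10/13 -36/13 1 -3; 24/13 15/13 0 2; 0 0 2 0; 0 0 0 1]

T = [10/13 -36/13 1 -3; 24/13 15/13 0 2; 0 0 2 0; 0 0 0 1]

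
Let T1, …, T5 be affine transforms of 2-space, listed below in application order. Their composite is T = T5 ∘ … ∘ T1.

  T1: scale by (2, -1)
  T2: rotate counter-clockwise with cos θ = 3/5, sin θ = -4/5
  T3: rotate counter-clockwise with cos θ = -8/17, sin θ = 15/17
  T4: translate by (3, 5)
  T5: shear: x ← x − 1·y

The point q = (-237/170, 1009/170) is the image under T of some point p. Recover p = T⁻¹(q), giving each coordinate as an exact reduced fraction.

T1 = [2 0 0; 0 -1 0; 0 0 1]
T2·T1 = [6/5 -4/5 0; -8/5 -3/5 0; 0 0 1]
T3·…·T1 = [72/85 77/85 0; 154/85 -36/85 0; 0 0 1]
T4·…·T1 = [72/85 77/85 3; 154/85 -36/85 5; 0 0 1]
T5·…·T1 = [-82/85 113/85 -2; 154/85 -36/85 5; 0 0 1]
det M = -2; M⁻¹ = [18/85 113/170 -29/10; 77/85 41/85 -3/5; 0 0 1]
M⁻¹ · (-237/170, 1009/170)ᵀ = (3/4, 1)ᵀ

p = (3/4, 1)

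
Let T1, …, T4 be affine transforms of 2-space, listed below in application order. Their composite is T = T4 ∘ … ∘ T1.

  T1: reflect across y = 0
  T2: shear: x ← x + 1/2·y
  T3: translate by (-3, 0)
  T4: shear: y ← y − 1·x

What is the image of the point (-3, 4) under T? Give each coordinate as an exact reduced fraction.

T(p) = (-8, 4)

T1 reflect across y = 0: (-3, 4) → (-3, -4)
T2 shear: x ← x + 1/2·y: (-3, -4) → (-5, -4)
T3 translate by (-3, 0): (-5, -4) → (-8, -4)
T4 shear: y ← y − 1·x: (-8, -4) → (-8, 4)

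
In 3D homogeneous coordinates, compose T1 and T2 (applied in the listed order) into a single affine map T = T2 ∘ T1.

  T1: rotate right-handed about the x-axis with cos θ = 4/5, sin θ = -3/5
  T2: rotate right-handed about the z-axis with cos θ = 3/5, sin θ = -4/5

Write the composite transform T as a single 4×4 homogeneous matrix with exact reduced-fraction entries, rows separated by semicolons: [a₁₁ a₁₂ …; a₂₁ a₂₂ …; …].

T = [3/5 16/25 12/25 0; -4/5 12/25 9/25 0; 0 -3/5 4/5 0; 0 0 0 1]

T1 = [1 0 0 0; 0 4/5 3/5 0; 0 -3/5 4/5 0; 0 0 0 1]
T2·T1 = [3/5 16/25 12/25 0; -4/5 12/25 9/25 0; 0 -3/5 4/5 0; 0 0 0 1]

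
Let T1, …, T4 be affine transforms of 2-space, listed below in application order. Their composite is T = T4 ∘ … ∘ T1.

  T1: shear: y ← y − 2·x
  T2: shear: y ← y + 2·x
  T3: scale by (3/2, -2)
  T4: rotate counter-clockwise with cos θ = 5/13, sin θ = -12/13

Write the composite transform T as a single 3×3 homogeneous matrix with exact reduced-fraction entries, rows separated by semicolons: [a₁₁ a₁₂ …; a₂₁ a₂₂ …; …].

T = [15/26 -24/13 0; -18/13 -10/13 0; 0 0 1]

T1 = [1 0 0; -2 1 0; 0 0 1]
T2·T1 = [1 0 0; 0 1 0; 0 0 1]
T3·…·T1 = [3/2 0 0; 0 -2 0; 0 0 1]
T4·…·T1 = [15/26 -24/13 0; -18/13 -10/13 0; 0 0 1]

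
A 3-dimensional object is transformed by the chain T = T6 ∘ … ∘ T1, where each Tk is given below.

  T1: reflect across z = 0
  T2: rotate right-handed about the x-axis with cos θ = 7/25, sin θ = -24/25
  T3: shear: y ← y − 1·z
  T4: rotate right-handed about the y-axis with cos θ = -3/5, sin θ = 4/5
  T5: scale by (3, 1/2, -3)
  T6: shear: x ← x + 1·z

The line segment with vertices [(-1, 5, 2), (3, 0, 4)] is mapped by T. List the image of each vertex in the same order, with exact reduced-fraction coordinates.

T1 reflect across z = 0: (-1, 5, 2) → (-1, 5, -2); (3, 0, 4) → (3, 0, -4)
T2 rotate right-handed about the x-axis with cos θ = 7/25, sin θ = -24/25: (-1, 5, -2) → (-1, -13/25, -134/25); (3, 0, -4) → (3, -96/25, -28/25)
T3 shear: y ← y − 1·z: (-1, -13/25, -134/25) → (-1, 121/25, -134/25); (3, -96/25, -28/25) → (3, -68/25, -28/25)
T4 rotate right-handed about the y-axis with cos θ = -3/5, sin θ = 4/5: (-1, 121/25, -134/25) → (-461/125, 121/25, 502/125); (3, -68/25, -28/25) → (-337/125, -68/25, -216/125)
T5 scale by (3, 1/2, -3): (-461/125, 121/25, 502/125) → (-1383/125, 121/50, -1506/125); (-337/125, -68/25, -216/125) → (-1011/125, -34/25, 648/125)
T6 shear: x ← x + 1·z: (-1383/125, 121/50, -1506/125) → (-2889/125, 121/50, -1506/125); (-1011/125, -34/25, 648/125) → (-363/125, -34/25, 648/125)

image vertices: (-2889/125, 121/50, -1506/125), (-363/125, -34/25, 648/125)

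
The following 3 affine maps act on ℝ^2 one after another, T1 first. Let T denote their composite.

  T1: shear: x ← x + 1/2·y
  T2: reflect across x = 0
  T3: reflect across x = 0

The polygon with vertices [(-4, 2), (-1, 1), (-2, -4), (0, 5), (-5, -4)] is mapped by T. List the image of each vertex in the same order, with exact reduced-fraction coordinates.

T1 shear: x ← x + 1/2·y: (-4, 2) → (-3, 2); (-1, 1) → (-1/2, 1); (-2, -4) → (-4, -4); (0, 5) → (5/2, 5); (-5, -4) → (-7, -4)
T2 reflect across x = 0: (-3, 2) → (3, 2); (-1/2, 1) → (1/2, 1); (-4, -4) → (4, -4); (5/2, 5) → (-5/2, 5); (-7, -4) → (7, -4)
T3 reflect across x = 0: (3, 2) → (-3, 2); (1/2, 1) → (-1/2, 1); (4, -4) → (-4, -4); (-5/2, 5) → (5/2, 5); (7, -4) → (-7, -4)

image vertices: (-3, 2), (-1/2, 1), (-4, -4), (5/2, 5), (-7, -4)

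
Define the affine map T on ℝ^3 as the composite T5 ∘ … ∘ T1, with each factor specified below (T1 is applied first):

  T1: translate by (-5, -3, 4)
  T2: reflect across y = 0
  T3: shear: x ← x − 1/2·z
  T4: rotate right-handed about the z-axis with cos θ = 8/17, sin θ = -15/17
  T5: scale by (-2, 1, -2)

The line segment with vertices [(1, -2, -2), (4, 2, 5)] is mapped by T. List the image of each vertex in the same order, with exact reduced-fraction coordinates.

T1 translate by (-5, -3, 4): (1, -2, -2) → (-4, -5, 2); (4, 2, 5) → (-1, -1, 9)
T2 reflect across y = 0: (-4, -5, 2) → (-4, 5, 2); (-1, -1, 9) → (-1, 1, 9)
T3 shear: x ← x − 1/2·z: (-4, 5, 2) → (-5, 5, 2); (-1, 1, 9) → (-11/2, 1, 9)
T4 rotate right-handed about the z-axis with cos θ = 8/17, sin θ = -15/17: (-5, 5, 2) → (35/17, 115/17, 2); (-11/2, 1, 9) → (-29/17, 181/34, 9)
T5 scale by (-2, 1, -2): (35/17, 115/17, 2) → (-70/17, 115/17, -4); (-29/17, 181/34, 9) → (58/17, 181/34, -18)

image vertices: (-70/17, 115/17, -4), (58/17, 181/34, -18)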